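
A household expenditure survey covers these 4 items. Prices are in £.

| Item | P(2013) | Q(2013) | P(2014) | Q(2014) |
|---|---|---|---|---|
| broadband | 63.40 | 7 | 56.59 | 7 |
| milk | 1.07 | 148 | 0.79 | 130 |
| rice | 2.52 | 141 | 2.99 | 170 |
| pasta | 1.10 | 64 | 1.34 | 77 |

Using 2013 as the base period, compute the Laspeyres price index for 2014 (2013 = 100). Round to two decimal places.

99.27

Laspeyres price index uses base-period quantities as weights.
ΣP(2014)·Q(2013) = 56.59×7 + 0.79×148 + 2.99×141 + 1.34×64 = 396.13 + 116.92 + 421.59 + 85.76 = 1020.4
ΣP(2013)·Q(2013) = 63.40×7 + 1.07×148 + 2.52×141 + 1.10×64 = 443.8 + 158.36 + 355.32 + 70.4 = 1027.88
Index = 1020.4 / 1027.88 × 100 = 99.2723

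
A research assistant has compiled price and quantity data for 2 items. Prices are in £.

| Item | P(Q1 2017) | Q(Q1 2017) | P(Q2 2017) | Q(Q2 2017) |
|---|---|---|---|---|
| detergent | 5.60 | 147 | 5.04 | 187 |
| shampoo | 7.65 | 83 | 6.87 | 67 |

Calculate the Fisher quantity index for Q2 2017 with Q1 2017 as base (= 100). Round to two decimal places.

106.98

Laspeyres component (base-period weights):
ΣP(Q1 2017)Q(Q2 2017) = 5.60×187 + 7.65×67 = 1047.2 + 512.55 = 1559.75
ΣP(Q1 2017)Q(Q1 2017) = 5.60×147 + 7.65×83 = 823.2 + 634.95 = 1458.15
L = 1559.75 / 1458.15 × 100 = 106.9677
Paasche component (current-period weights):
ΣP(Q2 2017)Q(Q2 2017) = 5.04×187 + 6.87×67 = 942.48 + 460.29 = 1402.77
ΣP(Q2 2017)Q(Q1 2017) = 5.04×147 + 6.87×83 = 740.88 + 570.21 = 1311.09
P = 1402.77 / 1311.09 × 100 = 106.9927
Fisher = √(L × P) = √(106.9677 × 106.9927) = 106.9802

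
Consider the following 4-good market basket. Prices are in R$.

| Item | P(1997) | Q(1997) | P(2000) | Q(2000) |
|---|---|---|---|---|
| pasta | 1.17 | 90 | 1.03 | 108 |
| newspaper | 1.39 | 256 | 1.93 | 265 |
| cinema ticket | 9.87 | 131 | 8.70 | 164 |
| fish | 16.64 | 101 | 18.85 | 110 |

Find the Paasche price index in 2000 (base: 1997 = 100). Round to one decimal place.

104.5

Paasche price index uses current-period quantities as weights.
ΣP(2000)·Q(2000) = 1.03×108 + 1.93×265 + 8.70×164 + 18.85×110 = 111.24 + 511.45 + 1426.8 + 2073.5 = 4122.99
ΣP(1997)·Q(2000) = 1.17×108 + 1.39×265 + 9.87×164 + 16.64×110 = 126.36 + 368.35 + 1618.68 + 1830.4 = 3943.79
Index = 4122.99 / 3943.79 × 100 = 104.5439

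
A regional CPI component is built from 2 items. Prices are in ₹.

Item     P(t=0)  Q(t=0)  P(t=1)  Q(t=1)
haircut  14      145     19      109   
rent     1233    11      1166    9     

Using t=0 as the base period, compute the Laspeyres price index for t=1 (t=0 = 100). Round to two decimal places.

Laspeyres price index uses base-period quantities as weights.
ΣP(t=1)·Q(t=0) = 19×145 + 1166×11 = 2755 + 12826 = 15581
ΣP(t=0)·Q(t=0) = 14×145 + 1233×11 = 2030 + 13563 = 15593
Index = 15581 / 15593 × 100 = 99.9230

99.92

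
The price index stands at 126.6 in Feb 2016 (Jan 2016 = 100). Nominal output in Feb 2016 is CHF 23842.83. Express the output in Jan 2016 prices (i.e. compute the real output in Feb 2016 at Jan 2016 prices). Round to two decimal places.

18833.20

Real = Nominal ÷ (Index/100) = 23842.83 ÷ (126.6/100)
     = 23842.83 ÷ 1.266 = 18833.1991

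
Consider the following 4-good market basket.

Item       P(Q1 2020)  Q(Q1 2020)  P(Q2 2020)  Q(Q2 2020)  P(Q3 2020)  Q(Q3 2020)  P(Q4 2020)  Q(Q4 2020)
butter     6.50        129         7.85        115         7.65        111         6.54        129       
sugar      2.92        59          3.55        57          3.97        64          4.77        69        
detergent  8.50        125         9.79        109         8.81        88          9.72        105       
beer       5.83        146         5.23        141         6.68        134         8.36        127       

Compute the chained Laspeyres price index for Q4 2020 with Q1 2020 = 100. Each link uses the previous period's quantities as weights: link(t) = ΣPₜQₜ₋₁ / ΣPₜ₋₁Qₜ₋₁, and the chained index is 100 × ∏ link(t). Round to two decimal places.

123.00

Link Q1 2020→Q2 2020:
ΣP(Q2 2020)Q(Q1 2020) = 7.85×129 + 3.55×59 + 9.79×125 + 5.23×146 = 1012.65 + 209.45 + 1223.75 + 763.58 = 3209.43
ΣP(Q1 2020)Q(Q1 2020) = 6.50×129 + 2.92×59 + 8.50×125 + 5.83×146 = 838.5 + 172.28 + 1062.5 + 851.18 = 2924.46
link = 3209.43/2924.46 = 1.097444
Link Q2 2020→Q3 2020:
ΣP(Q3 2020)Q(Q2 2020) = 7.65×115 + 3.97×57 + 8.81×109 + 6.68×141 = 879.75 + 226.29 + 960.29 + 941.88 = 3008.21
ΣP(Q2 2020)Q(Q2 2020) = 7.85×115 + 3.55×57 + 9.79×109 + 5.23×141 = 902.75 + 202.35 + 1067.11 + 737.43 = 2909.64
link = 3008.21/2909.64 = 1.033877
Link Q3 2020→Q4 2020:
ΣP(Q4 2020)Q(Q3 2020) = 6.54×111 + 4.77×64 + 9.72×88 + 8.36×134 = 725.94 + 305.28 + 855.36 + 1120.24 = 3006.82
ΣP(Q3 2020)Q(Q3 2020) = 7.65×111 + 3.97×64 + 8.81×88 + 6.68×134 = 849.15 + 254.08 + 775.28 + 895.12 = 2773.63
link = 3006.82/2773.63 = 1.084074
Chained index = 100 × 1.097444 × 1.033877 × 1.084074 = 123.0014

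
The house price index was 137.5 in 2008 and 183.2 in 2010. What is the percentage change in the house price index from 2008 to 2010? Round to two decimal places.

33.24%

Change = (183.2 − 137.5) / 137.5 × 100
       = 45.7 / 137.5 × 100 = 33.2364%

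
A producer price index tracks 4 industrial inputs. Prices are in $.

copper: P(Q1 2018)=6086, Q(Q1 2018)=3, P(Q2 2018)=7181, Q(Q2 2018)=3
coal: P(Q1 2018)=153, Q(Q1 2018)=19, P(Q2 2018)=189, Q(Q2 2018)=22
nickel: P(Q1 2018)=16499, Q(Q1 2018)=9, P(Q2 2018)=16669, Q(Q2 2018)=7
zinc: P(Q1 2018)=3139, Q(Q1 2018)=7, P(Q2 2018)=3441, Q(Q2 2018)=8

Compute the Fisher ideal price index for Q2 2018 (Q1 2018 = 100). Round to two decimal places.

104.35

Laspeyres component (base-period weights):
ΣP(Q2 2018)Q(Q1 2018) = 7181×3 + 189×19 + 16669×9 + 3441×7 = 21543 + 3591 + 150021 + 24087 = 199242
ΣP(Q1 2018)Q(Q1 2018) = 6086×3 + 153×19 + 16499×9 + 3139×7 = 18258 + 2907 + 148491 + 21973 = 191629
L = 199242 / 191629 × 100 = 103.9728
Paasche component (current-period weights):
ΣP(Q2 2018)Q(Q2 2018) = 7181×3 + 189×22 + 16669×7 + 3441×8 = 21543 + 4158 + 116683 + 27528 = 169912
ΣP(Q1 2018)Q(Q2 2018) = 6086×3 + 153×22 + 16499×7 + 3139×8 = 18258 + 3366 + 115493 + 25112 = 162229
P = 169912 / 162229 × 100 = 104.7359
Fisher = √(L × P) = √(103.9728 × 104.7359) = 104.3536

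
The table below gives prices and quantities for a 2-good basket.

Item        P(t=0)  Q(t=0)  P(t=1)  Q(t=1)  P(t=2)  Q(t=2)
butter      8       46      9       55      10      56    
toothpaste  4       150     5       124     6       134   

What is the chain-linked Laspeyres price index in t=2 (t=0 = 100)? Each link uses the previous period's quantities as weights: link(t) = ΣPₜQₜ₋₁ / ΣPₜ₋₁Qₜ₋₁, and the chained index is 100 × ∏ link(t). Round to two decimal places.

139.55

Link t=0→t=1:
ΣP(t=1)Q(t=0) = 9×46 + 5×150 = 414 + 750 = 1164
ΣP(t=0)Q(t=0) = 8×46 + 4×150 = 368 + 600 = 968
link = 1164/968 = 1.202479
Link t=1→t=2:
ΣP(t=2)Q(t=1) = 10×55 + 6×124 = 550 + 744 = 1294
ΣP(t=1)Q(t=1) = 9×55 + 5×124 = 495 + 620 = 1115
link = 1294/1115 = 1.160538
Chained index = 100 × 1.202479 × 1.160538 = 139.5523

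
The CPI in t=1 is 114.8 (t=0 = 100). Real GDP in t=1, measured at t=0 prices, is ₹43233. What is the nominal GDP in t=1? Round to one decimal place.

Nominal = Real × (Index/100) = 43233 × (114.8/100)
        = 43233 × 1.148 = 49631.4840

49631.5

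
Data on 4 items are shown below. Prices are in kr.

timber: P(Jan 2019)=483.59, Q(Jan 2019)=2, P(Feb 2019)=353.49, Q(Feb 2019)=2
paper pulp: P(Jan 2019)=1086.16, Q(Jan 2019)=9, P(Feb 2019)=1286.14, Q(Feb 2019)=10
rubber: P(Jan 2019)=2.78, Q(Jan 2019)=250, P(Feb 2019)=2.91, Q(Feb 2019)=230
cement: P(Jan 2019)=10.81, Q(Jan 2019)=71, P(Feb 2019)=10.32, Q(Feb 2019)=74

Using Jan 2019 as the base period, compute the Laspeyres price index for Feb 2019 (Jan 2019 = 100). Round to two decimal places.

112.60

Laspeyres price index uses base-period quantities as weights.
ΣP(Feb 2019)·Q(Jan 2019) = 353.49×2 + 1286.14×9 + 2.91×250 + 10.32×71 = 706.98 + 11575.26 + 727.5 + 732.72 = 13742.46
ΣP(Jan 2019)·Q(Jan 2019) = 483.59×2 + 1086.16×9 + 2.78×250 + 10.81×71 = 967.18 + 9775.44 + 695 + 767.51 = 12205.13
Index = 13742.46 / 12205.13 × 100 = 112.5958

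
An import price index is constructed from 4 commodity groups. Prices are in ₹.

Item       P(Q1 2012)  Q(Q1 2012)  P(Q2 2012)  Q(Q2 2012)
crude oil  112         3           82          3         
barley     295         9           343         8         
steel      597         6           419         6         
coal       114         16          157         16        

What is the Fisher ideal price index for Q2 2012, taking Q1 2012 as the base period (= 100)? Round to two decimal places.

99.24

Laspeyres component (base-period weights):
ΣP(Q2 2012)Q(Q1 2012) = 82×3 + 343×9 + 419×6 + 157×16 = 246 + 3087 + 2514 + 2512 = 8359
ΣP(Q1 2012)Q(Q1 2012) = 112×3 + 295×9 + 597×6 + 114×16 = 336 + 2655 + 3582 + 1824 = 8397
L = 8359 / 8397 × 100 = 99.5475
Paasche component (current-period weights):
ΣP(Q2 2012)Q(Q2 2012) = 82×3 + 343×8 + 419×6 + 157×16 = 246 + 2744 + 2514 + 2512 = 8016
ΣP(Q1 2012)Q(Q2 2012) = 112×3 + 295×8 + 597×6 + 114×16 = 336 + 2360 + 3582 + 1824 = 8102
P = 8016 / 8102 × 100 = 98.9385
Fisher = √(L × P) = √(99.5475 × 98.9385) = 99.2425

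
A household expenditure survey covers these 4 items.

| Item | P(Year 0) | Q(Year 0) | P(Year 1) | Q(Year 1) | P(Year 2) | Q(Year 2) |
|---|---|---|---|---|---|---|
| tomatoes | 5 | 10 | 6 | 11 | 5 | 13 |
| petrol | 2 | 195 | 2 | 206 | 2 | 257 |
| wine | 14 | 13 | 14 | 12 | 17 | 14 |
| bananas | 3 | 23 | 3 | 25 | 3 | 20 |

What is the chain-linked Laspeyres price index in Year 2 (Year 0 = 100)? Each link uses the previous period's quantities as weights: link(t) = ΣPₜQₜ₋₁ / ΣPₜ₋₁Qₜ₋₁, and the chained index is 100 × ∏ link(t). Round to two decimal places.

104.96

Link Year 0→Year 1:
ΣP(Year 1)Q(Year 0) = 6×10 + 2×195 + 14×13 + 3×23 = 60 + 390 + 182 + 69 = 701
ΣP(Year 0)Q(Year 0) = 5×10 + 2×195 + 14×13 + 3×23 = 50 + 390 + 182 + 69 = 691
link = 701/691 = 1.014472
Link Year 1→Year 2:
ΣP(Year 2)Q(Year 1) = 5×11 + 2×206 + 17×12 + 3×25 = 55 + 412 + 204 + 75 = 746
ΣP(Year 1)Q(Year 1) = 6×11 + 2×206 + 14×12 + 3×25 = 66 + 412 + 168 + 75 = 721
link = 746/721 = 1.034674
Chained index = 100 × 1.014472 × 1.034674 = 104.9648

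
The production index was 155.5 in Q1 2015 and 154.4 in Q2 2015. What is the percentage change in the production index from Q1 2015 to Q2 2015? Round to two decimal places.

-0.71%

Change = (154.4 − 155.5) / 155.5 × 100
       = -1.1 / 155.5 × 100 = -0.7074%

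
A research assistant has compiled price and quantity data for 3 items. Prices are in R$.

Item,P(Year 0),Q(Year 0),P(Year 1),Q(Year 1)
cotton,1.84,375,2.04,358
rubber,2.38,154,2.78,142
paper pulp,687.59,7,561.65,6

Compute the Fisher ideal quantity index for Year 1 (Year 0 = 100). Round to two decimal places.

Laspeyres component (base-period weights):
ΣP(Year 0)Q(Year 1) = 1.84×358 + 2.38×142 + 687.59×6 = 658.72 + 337.96 + 4125.54 = 5122.22
ΣP(Year 0)Q(Year 0) = 1.84×375 + 2.38×154 + 687.59×7 = 690 + 366.52 + 4813.13 = 5869.65
L = 5122.22 / 5869.65 × 100 = 87.2662
Paasche component (current-period weights):
ΣP(Year 1)Q(Year 1) = 2.04×358 + 2.78×142 + 561.65×6 = 730.32 + 394.76 + 3369.9 = 4494.98
ΣP(Year 1)Q(Year 0) = 2.04×375 + 2.78×154 + 561.65×7 = 765 + 428.12 + 3931.55 = 5124.67
P = 4494.98 / 5124.67 × 100 = 87.7126
Fisher = √(L × P) = √(87.2662 × 87.7126) = 87.4891

87.49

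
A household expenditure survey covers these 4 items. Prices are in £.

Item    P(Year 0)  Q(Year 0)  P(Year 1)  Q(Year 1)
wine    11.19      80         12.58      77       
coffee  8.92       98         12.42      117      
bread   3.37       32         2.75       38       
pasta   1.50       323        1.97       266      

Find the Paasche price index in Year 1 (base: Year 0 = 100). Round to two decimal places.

Paasche price index uses current-period quantities as weights.
ΣP(Year 1)·Q(Year 1) = 12.58×77 + 12.42×117 + 2.75×38 + 1.97×266 = 968.66 + 1453.14 + 104.5 + 524.02 = 3050.32
ΣP(Year 0)·Q(Year 1) = 11.19×77 + 8.92×117 + 3.37×38 + 1.50×266 = 861.63 + 1043.64 + 128.06 + 399 = 2432.33
Index = 3050.32 / 2432.33 × 100 = 125.4073

125.41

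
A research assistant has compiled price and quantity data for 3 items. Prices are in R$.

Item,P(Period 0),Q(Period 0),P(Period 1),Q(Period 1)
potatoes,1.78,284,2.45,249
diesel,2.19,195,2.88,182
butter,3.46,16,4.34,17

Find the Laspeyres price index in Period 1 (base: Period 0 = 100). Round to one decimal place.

134.3

Laspeyres price index uses base-period quantities as weights.
ΣP(Period 1)·Q(Period 0) = 2.45×284 + 2.88×195 + 4.34×16 = 695.8 + 561.6 + 69.44 = 1326.84
ΣP(Period 0)·Q(Period 0) = 1.78×284 + 2.19×195 + 3.46×16 = 505.52 + 427.05 + 55.36 = 987.93
Index = 1326.84 / 987.93 × 100 = 134.3051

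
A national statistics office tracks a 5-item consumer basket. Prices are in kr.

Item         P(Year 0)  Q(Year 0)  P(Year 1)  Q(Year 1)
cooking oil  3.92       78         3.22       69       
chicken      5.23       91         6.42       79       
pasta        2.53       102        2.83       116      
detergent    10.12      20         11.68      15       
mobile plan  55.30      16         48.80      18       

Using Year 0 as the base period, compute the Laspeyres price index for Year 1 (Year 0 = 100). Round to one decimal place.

100.5

Laspeyres price index uses base-period quantities as weights.
ΣP(Year 1)·Q(Year 0) = 3.22×78 + 6.42×91 + 2.83×102 + 11.68×20 + 48.80×16 = 251.16 + 584.22 + 288.66 + 233.6 + 780.8 = 2138.44
ΣP(Year 0)·Q(Year 0) = 3.92×78 + 5.23×91 + 2.53×102 + 10.12×20 + 55.30×16 = 305.76 + 475.93 + 258.06 + 202.4 + 884.8 = 2126.95
Index = 2138.44 / 2126.95 × 100 = 100.5402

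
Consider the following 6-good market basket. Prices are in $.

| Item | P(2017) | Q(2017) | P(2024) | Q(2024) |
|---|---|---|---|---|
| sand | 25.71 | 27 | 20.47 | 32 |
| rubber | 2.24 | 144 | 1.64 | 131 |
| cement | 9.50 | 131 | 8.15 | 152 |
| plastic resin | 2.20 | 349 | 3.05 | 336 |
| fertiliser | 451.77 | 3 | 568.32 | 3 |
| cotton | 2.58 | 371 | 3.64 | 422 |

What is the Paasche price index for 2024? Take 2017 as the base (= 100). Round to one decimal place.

Paasche price index uses current-period quantities as weights.
ΣP(2024)·Q(2024) = 20.47×32 + 1.64×131 + 8.15×152 + 3.05×336 + 568.32×3 + 3.64×422 = 655.04 + 214.84 + 1238.8 + 1024.8 + 1704.96 + 1536.08 = 6374.52
ΣP(2017)·Q(2024) = 25.71×32 + 2.24×131 + 9.50×152 + 2.20×336 + 451.77×3 + 2.58×422 = 822.72 + 293.44 + 1444 + 739.2 + 1355.31 + 1088.76 = 5743.43
Index = 6374.52 / 5743.43 × 100 = 110.9880

111.0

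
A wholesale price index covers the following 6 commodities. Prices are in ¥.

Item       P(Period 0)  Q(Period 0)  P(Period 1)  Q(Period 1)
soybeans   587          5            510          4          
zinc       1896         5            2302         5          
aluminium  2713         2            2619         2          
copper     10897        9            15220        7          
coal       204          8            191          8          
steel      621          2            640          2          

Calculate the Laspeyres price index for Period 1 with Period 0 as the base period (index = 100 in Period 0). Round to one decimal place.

133.9

Laspeyres price index uses base-period quantities as weights.
ΣP(Period 1)·Q(Period 0) = 510×5 + 2302×5 + 2619×2 + 15220×9 + 191×8 + 640×2 = 2550 + 11510 + 5238 + 136980 + 1528 + 1280 = 159086
ΣP(Period 0)·Q(Period 0) = 587×5 + 1896×5 + 2713×2 + 10897×9 + 204×8 + 621×2 = 2935 + 9480 + 5426 + 98073 + 1632 + 1242 = 118788
Index = 159086 / 118788 × 100 = 133.9243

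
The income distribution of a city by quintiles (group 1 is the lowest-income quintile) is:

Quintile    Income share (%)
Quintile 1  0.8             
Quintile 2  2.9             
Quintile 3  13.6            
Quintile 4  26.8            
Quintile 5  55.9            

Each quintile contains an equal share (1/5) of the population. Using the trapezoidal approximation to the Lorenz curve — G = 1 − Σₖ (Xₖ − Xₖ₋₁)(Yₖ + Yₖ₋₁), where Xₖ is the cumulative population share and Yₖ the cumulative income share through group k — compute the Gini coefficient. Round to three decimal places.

0.536

Cumulative income shares Yₖ: 0.0080, 0.0370, 0.1730, 0.4410, 1.0000
Σ (Xₖ−Xₖ₋₁)(Yₖ+Yₖ₋₁) = (1/5)(0.0080+0.0000) + (1/5)(0.0370+0.0080) + (1/5)(0.1730+0.0370) + (1/5)(0.4410+0.1730) + (1/5)(1.0000+0.4410)
  = 0.0016 + 0.0090 + 0.0420 + 0.1228 + 0.2882 = 0.4636
G = 1 − 0.4636 = 0.5364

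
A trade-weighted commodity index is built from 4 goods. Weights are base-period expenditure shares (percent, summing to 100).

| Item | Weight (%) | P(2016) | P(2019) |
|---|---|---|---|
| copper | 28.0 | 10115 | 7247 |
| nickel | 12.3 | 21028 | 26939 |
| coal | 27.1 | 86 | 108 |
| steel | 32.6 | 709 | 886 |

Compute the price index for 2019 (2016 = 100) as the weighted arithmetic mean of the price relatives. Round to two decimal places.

copper: 28.0 × (7247/10115) = 28.0 × 0.716461 = 20.0609
nickel: 12.3 × (26939/21028) = 12.3 × 1.281101 = 15.7575
coal: 27.1 × (108/86) = 27.1 × 1.255814 = 34.0326
steel: 32.6 × (886/709) = 32.6 × 1.249647 = 40.7385
Index = Σ wᵢ·(p₁ᵢ/p₀ᵢ) = 20.0609 + 15.7575 + 34.0326 + 40.7385 = 110.5895

110.59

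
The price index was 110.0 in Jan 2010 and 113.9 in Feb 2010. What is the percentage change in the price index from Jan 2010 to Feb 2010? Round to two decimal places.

3.55%

Change = (113.9 − 110.0) / 110.0 × 100
       = 3.9 / 110.0 × 100 = 3.5455%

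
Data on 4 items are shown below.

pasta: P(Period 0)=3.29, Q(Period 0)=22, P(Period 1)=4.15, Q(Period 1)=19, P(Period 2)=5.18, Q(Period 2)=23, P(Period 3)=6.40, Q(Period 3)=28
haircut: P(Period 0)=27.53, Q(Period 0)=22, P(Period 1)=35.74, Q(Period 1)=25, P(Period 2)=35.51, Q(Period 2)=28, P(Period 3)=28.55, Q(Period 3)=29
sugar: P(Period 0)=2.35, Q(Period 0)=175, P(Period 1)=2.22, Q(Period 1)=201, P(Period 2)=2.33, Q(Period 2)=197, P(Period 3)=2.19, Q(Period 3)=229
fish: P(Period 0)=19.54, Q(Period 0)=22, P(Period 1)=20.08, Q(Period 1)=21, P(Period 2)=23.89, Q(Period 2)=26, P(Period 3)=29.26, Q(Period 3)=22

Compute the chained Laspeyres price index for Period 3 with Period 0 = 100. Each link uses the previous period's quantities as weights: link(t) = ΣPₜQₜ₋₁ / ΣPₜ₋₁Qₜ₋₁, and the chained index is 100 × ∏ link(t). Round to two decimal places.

Link Period 0→Period 1:
ΣP(Period 1)Q(Period 0) = 4.15×22 + 35.74×22 + 2.22×175 + 20.08×22 = 91.3 + 786.28 + 388.5 + 441.76 = 1707.84
ΣP(Period 0)Q(Period 0) = 3.29×22 + 27.53×22 + 2.35×175 + 19.54×22 = 72.38 + 605.66 + 411.25 + 429.88 = 1519.17
link = 1707.84/1519.17 = 1.124193
Link Period 1→Period 2:
ΣP(Period 2)Q(Period 1) = 5.18×19 + 35.51×25 + 2.33×201 + 23.89×21 = 98.42 + 887.75 + 468.33 + 501.69 = 1956.19
ΣP(Period 1)Q(Period 1) = 4.15×19 + 35.74×25 + 2.22×201 + 20.08×21 = 78.85 + 893.5 + 446.22 + 421.68 = 1840.25
link = 1956.19/1840.25 = 1.063002
Link Period 2→Period 3:
ΣP(Period 3)Q(Period 2) = 6.40×23 + 28.55×28 + 2.19×197 + 29.26×26 = 147.2 + 799.4 + 431.43 + 760.76 = 2138.79
ΣP(Period 2)Q(Period 2) = 5.18×23 + 35.51×28 + 2.33×197 + 23.89×26 = 119.14 + 994.28 + 459.01 + 621.14 = 2193.57
link = 2138.79/2193.57 = 0.975027
Chained index = 100 × 1.124193 × 1.063002 × 0.975027 = 116.5176

116.52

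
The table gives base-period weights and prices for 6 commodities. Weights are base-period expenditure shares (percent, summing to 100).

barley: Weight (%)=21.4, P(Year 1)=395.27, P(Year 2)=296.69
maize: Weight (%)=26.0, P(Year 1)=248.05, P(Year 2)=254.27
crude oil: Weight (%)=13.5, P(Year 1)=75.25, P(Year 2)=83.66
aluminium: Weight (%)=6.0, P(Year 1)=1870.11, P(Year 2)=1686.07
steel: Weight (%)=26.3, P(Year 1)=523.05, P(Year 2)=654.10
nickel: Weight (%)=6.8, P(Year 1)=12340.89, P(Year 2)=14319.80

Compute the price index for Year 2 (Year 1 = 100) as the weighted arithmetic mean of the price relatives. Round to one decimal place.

103.9

barley: 21.4 × (296.69/395.27) = 21.4 × 0.750601 = 16.0629
maize: 26.0 × (254.27/248.05) = 26.0 × 1.025076 = 26.6520
crude oil: 13.5 × (83.66/75.25) = 13.5 × 1.111761 = 15.0088
aluminium: 6.0 × (1686.07/1870.11) = 6.0 × 0.901589 = 5.4095
steel: 26.3 × (654.10/523.05) = 26.3 × 1.250550 = 32.8895
nickel: 6.8 × (14319.80/12340.89) = 6.8 × 1.160354 = 7.8904
Index = Σ wᵢ·(p₁ᵢ/p₀ᵢ) = 16.0629 + 26.6520 + 15.0088 + 5.4095 + 32.8895 + 7.8904 = 103.9130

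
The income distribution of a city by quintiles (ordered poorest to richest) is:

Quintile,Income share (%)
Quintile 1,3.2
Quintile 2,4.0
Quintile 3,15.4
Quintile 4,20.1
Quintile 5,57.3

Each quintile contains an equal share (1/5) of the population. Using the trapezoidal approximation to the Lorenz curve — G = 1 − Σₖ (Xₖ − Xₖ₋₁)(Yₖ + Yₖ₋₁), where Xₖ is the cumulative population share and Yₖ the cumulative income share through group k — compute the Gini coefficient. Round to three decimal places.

0.497

Cumulative income shares Yₖ: 0.0320, 0.0720, 0.2260, 0.4270, 1.0000
Σ (Xₖ−Xₖ₋₁)(Yₖ+Yₖ₋₁) = (1/5)(0.0320+0.0000) + (1/5)(0.0720+0.0320) + (1/5)(0.2260+0.0720) + (1/5)(0.4270+0.2260) + (1/5)(1.0000+0.4270)
  = 0.0064 + 0.0208 + 0.0596 + 0.1306 + 0.2854 = 0.5028
G = 1 − 0.5028 = 0.4972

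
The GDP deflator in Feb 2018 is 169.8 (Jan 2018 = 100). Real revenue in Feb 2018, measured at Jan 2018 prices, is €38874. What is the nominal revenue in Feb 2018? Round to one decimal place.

66008.1

Nominal = Real × (Index/100) = 38874 × (169.8/100)
        = 38874 × 1.698 = 66008.0520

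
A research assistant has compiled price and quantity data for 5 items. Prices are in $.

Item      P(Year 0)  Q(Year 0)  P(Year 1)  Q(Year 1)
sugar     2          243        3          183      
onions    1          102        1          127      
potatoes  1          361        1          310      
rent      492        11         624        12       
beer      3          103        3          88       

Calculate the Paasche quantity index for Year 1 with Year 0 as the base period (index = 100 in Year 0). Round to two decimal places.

104.46

Paasche quantity index uses current-period prices as weights.
ΣP(Year 1)·Q(Year 1) = 3×183 + 1×127 + 1×310 + 624×12 + 3×88 = 549 + 127 + 310 + 7488 + 264 = 8738
ΣP(Year 1)·Q(Year 0) = 3×243 + 1×102 + 1×361 + 624×11 + 3×103 = 729 + 102 + 361 + 6864 + 309 = 8365
Index = 8738 / 8365 × 100 = 104.4591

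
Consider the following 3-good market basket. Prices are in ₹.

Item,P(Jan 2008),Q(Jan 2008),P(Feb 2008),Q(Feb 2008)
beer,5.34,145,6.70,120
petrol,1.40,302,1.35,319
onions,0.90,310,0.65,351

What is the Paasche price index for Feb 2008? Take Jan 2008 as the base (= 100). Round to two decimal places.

104.24

Paasche price index uses current-period quantities as weights.
ΣP(Feb 2008)·Q(Feb 2008) = 6.70×120 + 1.35×319 + 0.65×351 = 804 + 430.65 + 228.15 = 1462.8
ΣP(Jan 2008)·Q(Feb 2008) = 5.34×120 + 1.40×319 + 0.90×351 = 640.8 + 446.6 + 315.9 = 1403.3
Index = 1462.8 / 1403.3 × 100 = 104.2400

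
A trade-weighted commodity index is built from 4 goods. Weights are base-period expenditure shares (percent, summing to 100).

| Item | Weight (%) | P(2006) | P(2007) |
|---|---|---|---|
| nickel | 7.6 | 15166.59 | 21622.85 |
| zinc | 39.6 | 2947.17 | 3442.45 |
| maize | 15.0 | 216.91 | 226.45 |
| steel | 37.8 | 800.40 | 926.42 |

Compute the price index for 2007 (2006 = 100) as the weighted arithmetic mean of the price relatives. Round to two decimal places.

116.50

nickel: 7.6 × (21622.85/15166.59) = 7.6 × 1.425690 = 10.8352
zinc: 39.6 × (3442.45/2947.17) = 39.6 × 1.168053 = 46.2549
maize: 15.0 × (226.45/216.91) = 15.0 × 1.043981 = 15.6597
steel: 37.8 × (926.42/800.40) = 37.8 × 1.157446 = 43.7515
Index = Σ wᵢ·(p₁ᵢ/p₀ᵢ) = 10.8352 + 46.2549 + 15.6597 + 43.7515 = 116.5013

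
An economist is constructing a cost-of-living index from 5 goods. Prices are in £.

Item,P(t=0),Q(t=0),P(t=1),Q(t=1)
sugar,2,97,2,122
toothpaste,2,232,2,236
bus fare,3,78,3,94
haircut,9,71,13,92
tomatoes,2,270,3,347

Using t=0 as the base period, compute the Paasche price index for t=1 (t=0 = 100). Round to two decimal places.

Paasche price index uses current-period quantities as weights.
ΣP(t=1)·Q(t=1) = 2×122 + 2×236 + 3×94 + 13×92 + 3×347 = 244 + 472 + 282 + 1196 + 1041 = 3235
ΣP(t=0)·Q(t=1) = 2×122 + 2×236 + 3×94 + 9×92 + 2×347 = 244 + 472 + 282 + 828 + 694 = 2520
Index = 3235 / 2520 × 100 = 128.3730

128.37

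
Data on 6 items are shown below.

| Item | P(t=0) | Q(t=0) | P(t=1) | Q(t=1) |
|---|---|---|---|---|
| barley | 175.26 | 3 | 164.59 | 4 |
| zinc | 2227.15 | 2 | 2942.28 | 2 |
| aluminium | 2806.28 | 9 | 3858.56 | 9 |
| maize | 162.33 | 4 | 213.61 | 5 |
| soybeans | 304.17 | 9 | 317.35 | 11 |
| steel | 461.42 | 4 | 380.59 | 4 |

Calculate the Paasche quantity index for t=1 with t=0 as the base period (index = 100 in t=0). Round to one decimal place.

102.2

Paasche quantity index uses current-period prices as weights.
ΣP(t=1)·Q(t=1) = 164.59×4 + 2942.28×2 + 3858.56×9 + 213.61×5 + 317.35×11 + 380.59×4 = 658.36 + 5884.56 + 34727.04 + 1068.05 + 3490.85 + 1522.36 = 47351.22
ΣP(t=1)·Q(t=0) = 164.59×3 + 2942.28×2 + 3858.56×9 + 213.61×4 + 317.35×9 + 380.59×4 = 493.77 + 5884.56 + 34727.04 + 854.44 + 2856.15 + 1522.36 = 46338.32
Index = 47351.22 / 46338.32 × 100 = 102.1859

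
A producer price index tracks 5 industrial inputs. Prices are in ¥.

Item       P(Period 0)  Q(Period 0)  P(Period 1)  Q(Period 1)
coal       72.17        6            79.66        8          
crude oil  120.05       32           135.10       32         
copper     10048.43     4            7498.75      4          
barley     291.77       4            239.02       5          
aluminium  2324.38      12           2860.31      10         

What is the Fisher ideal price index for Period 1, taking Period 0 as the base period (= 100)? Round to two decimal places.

94.36

Laspeyres component (base-period weights):
ΣP(Period 1)Q(Period 0) = 79.66×6 + 135.10×32 + 7498.75×4 + 239.02×4 + 2860.31×12 = 477.96 + 4323.2 + 29995 + 956.08 + 34323.72 = 70075.96
ΣP(Period 0)Q(Period 0) = 72.17×6 + 120.05×32 + 10048.43×4 + 291.77×4 + 2324.38×12 = 433.02 + 3841.6 + 40193.72 + 1167.08 + 27892.56 = 73527.98
L = 70075.96 / 73527.98 × 100 = 95.3052
Paasche component (current-period weights):
ΣP(Period 1)Q(Period 1) = 79.66×8 + 135.10×32 + 7498.75×4 + 239.02×5 + 2860.31×10 = 637.28 + 4323.2 + 29995 + 1195.1 + 28603.1 = 64753.68
ΣP(Period 0)Q(Period 1) = 72.17×8 + 120.05×32 + 10048.43×4 + 291.77×5 + 2324.38×10 = 577.36 + 3841.6 + 40193.72 + 1458.85 + 23243.8 = 69315.33
P = 64753.68 / 69315.33 × 100 = 93.4190
Fisher = √(L × P) = √(95.3052 × 93.4190) = 94.3574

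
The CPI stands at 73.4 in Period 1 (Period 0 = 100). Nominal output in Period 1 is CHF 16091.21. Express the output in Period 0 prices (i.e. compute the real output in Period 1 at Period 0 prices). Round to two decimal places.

21922.63

Real = Nominal ÷ (Index/100) = 16091.21 ÷ (73.4/100)
     = 16091.21 ÷ 0.734 = 21922.6294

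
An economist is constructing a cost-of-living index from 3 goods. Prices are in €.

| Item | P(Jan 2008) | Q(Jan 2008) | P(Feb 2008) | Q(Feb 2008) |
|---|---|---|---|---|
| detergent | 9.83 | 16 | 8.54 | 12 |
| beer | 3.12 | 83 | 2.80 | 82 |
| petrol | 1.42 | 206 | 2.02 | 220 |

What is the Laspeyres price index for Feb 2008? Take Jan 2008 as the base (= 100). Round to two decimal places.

110.78

Laspeyres price index uses base-period quantities as weights.
ΣP(Feb 2008)·Q(Jan 2008) = 8.54×16 + 2.80×83 + 2.02×206 = 136.64 + 232.4 + 416.12 = 785.16
ΣP(Jan 2008)·Q(Jan 2008) = 9.83×16 + 3.12×83 + 1.42×206 = 157.28 + 258.96 + 292.52 = 708.76
Index = 785.16 / 708.76 × 100 = 110.7794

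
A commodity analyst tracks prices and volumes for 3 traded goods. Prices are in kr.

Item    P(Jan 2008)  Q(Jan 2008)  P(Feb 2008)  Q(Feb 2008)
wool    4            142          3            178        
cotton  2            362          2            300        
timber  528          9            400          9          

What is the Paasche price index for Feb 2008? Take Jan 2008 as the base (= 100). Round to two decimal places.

78.07

Paasche price index uses current-period quantities as weights.
ΣP(Feb 2008)·Q(Feb 2008) = 3×178 + 2×300 + 400×9 = 534 + 600 + 3600 = 4734
ΣP(Jan 2008)·Q(Feb 2008) = 4×178 + 2×300 + 528×9 = 712 + 600 + 4752 = 6064
Index = 4734 / 6064 × 100 = 78.0673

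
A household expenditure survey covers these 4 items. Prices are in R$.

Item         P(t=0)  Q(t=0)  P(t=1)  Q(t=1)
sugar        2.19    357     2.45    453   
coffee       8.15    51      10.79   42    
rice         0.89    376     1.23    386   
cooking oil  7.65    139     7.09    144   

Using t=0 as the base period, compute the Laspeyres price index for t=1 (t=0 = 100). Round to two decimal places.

Laspeyres price index uses base-period quantities as weights.
ΣP(t=1)·Q(t=0) = 2.45×357 + 10.79×51 + 1.23×376 + 7.09×139 = 874.65 + 550.29 + 462.48 + 985.51 = 2872.93
ΣP(t=0)·Q(t=0) = 2.19×357 + 8.15×51 + 0.89×376 + 7.65×139 = 781.83 + 415.65 + 334.64 + 1063.35 = 2595.47
Index = 2872.93 / 2595.47 × 100 = 110.6902

110.69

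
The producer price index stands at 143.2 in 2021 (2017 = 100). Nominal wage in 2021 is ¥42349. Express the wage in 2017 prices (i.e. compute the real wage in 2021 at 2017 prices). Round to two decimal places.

29573.32

Real = Nominal ÷ (Index/100) = 42349 ÷ (143.2/100)
     = 42349 ÷ 1.432 = 29573.3240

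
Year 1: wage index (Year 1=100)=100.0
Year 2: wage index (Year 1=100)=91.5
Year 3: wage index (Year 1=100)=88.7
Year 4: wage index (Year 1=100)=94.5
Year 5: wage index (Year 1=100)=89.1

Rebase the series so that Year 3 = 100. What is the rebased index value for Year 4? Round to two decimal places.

106.54

Rebased(Year 4) = 94.5 / 88.7 × 100 = 106.5389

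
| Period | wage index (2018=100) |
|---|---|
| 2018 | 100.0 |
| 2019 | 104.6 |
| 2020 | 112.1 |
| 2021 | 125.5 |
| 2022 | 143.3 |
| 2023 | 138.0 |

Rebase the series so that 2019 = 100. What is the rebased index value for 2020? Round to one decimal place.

107.2

Rebased(2020) = 112.1 / 104.6 × 100 = 107.1702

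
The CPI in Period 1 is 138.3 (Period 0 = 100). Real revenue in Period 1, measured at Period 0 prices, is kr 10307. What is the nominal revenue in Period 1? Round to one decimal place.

Nominal = Real × (Index/100) = 10307 × (138.3/100)
        = 10307 × 1.383 = 14254.5810

14254.6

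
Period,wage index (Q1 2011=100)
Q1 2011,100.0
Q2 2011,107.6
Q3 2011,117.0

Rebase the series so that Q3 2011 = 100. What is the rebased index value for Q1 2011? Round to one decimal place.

85.5

Rebased(Q1 2011) = 100.0 / 117.0 × 100 = 85.4701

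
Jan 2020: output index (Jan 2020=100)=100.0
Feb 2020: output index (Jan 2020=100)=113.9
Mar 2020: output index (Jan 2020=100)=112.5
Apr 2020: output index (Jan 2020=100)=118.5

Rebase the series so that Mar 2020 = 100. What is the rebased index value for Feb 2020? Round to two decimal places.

101.24

Rebased(Feb 2020) = 113.9 / 112.5 × 100 = 101.2444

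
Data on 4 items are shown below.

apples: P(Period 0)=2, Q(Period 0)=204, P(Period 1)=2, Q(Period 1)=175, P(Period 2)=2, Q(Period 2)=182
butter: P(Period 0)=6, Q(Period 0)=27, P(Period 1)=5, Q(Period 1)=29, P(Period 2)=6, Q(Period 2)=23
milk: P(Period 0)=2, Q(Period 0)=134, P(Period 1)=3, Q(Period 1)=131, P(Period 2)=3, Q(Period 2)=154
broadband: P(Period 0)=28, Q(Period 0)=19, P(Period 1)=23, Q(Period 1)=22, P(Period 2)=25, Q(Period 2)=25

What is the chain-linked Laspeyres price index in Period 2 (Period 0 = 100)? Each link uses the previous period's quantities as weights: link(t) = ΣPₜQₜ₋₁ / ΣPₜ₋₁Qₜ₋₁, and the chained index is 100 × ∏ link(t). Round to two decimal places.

Link Period 0→Period 1:
ΣP(Period 1)Q(Period 0) = 2×204 + 5×27 + 3×134 + 23×19 = 408 + 135 + 402 + 437 = 1382
ΣP(Period 0)Q(Period 0) = 2×204 + 6×27 + 2×134 + 28×19 = 408 + 162 + 268 + 532 = 1370
link = 1382/1370 = 1.008759
Link Period 1→Period 2:
ΣP(Period 2)Q(Period 1) = 2×175 + 6×29 + 3×131 + 25×22 = 350 + 174 + 393 + 550 = 1467
ΣP(Period 1)Q(Period 1) = 2×175 + 5×29 + 3×131 + 23×22 = 350 + 145 + 393 + 506 = 1394
link = 1467/1394 = 1.052367
Chained index = 100 × 1.008759 × 1.052367 = 106.1585

106.16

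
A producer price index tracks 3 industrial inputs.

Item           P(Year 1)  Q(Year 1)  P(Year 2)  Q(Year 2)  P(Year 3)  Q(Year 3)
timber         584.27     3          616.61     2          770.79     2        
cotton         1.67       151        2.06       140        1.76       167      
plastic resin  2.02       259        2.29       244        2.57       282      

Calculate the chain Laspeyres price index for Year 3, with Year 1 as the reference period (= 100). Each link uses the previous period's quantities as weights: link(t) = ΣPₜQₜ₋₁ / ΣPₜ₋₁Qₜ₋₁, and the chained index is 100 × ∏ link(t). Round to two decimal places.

126.46

Link Year 1→Year 2:
ΣP(Year 2)Q(Year 1) = 616.61×3 + 2.06×151 + 2.29×259 = 1849.83 + 311.06 + 593.11 = 2754
ΣP(Year 1)Q(Year 1) = 584.27×3 + 1.67×151 + 2.02×259 = 1752.81 + 252.17 + 523.18 = 2528.16
link = 2754/2528.16 = 1.089330
Link Year 2→Year 3:
ΣP(Year 3)Q(Year 2) = 770.79×2 + 1.76×140 + 2.57×244 = 1541.58 + 246.4 + 627.08 = 2415.06
ΣP(Year 2)Q(Year 2) = 616.61×2 + 2.06×140 + 2.29×244 = 1233.22 + 288.4 + 558.76 = 2080.38
link = 2415.06/2080.38 = 1.160874
Chained index = 100 × 1.089330 × 1.160874 = 126.4575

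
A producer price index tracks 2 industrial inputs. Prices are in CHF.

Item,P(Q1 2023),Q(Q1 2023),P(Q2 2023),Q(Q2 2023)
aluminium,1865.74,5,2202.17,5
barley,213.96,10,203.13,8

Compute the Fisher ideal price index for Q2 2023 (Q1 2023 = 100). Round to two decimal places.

Laspeyres component (base-period weights):
ΣP(Q2 2023)Q(Q1 2023) = 2202.17×5 + 203.13×10 = 11010.85 + 2031.3 = 13042.15
ΣP(Q1 2023)Q(Q1 2023) = 1865.74×5 + 213.96×10 = 9328.7 + 2139.6 = 11468.3
L = 13042.15 / 11468.3 × 100 = 113.7235
Paasche component (current-period weights):
ΣP(Q2 2023)Q(Q2 2023) = 2202.17×5 + 203.13×8 = 11010.85 + 1625.04 = 12635.89
ΣP(Q1 2023)Q(Q2 2023) = 1865.74×5 + 213.96×8 = 9328.7 + 1711.68 = 11040.38
P = 12635.89 / 11040.38 × 100 = 114.4516
Fisher = √(L × P) = √(113.7235 × 114.4516) = 114.0870

114.09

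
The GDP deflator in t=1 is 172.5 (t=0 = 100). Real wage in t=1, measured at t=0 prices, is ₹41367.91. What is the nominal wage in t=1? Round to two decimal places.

71359.64

Nominal = Real × (Index/100) = 41367.91 × (172.5/100)
        = 41367.91 × 1.725 = 71359.6448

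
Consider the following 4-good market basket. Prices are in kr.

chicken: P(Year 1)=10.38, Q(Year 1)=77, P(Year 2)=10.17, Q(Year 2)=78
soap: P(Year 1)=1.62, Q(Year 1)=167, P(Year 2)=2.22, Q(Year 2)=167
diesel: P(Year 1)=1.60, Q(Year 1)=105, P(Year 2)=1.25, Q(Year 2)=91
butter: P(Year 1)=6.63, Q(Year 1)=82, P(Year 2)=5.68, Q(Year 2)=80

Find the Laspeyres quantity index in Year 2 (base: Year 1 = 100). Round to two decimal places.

98.58

Laspeyres quantity index uses base-period prices as weights.
ΣP(Year 1)·Q(Year 2) = 10.38×78 + 1.62×167 + 1.60×91 + 6.63×80 = 809.64 + 270.54 + 145.6 + 530.4 = 1756.18
ΣP(Year 1)·Q(Year 1) = 10.38×77 + 1.62×167 + 1.60×105 + 6.63×82 = 799.26 + 270.54 + 168 + 543.66 = 1781.46
Index = 1756.18 / 1781.46 × 100 = 98.5809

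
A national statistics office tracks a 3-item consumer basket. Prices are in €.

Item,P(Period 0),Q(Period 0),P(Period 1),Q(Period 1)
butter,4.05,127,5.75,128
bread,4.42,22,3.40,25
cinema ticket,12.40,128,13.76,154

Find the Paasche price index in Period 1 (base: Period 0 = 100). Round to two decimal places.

115.82

Paasche price index uses current-period quantities as weights.
ΣP(Period 1)·Q(Period 1) = 5.75×128 + 3.40×25 + 13.76×154 = 736 + 85 + 2119.04 = 2940.04
ΣP(Period 0)·Q(Period 1) = 4.05×128 + 4.42×25 + 12.40×154 = 518.4 + 110.5 + 1909.6 = 2538.5
Index = 2940.04 / 2538.5 × 100 = 115.8180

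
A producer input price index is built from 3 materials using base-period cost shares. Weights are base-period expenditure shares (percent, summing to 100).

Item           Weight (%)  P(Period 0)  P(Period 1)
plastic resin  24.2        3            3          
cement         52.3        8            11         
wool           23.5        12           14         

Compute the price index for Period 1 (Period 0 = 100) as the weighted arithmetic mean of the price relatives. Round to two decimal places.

123.53

plastic resin: 24.2 × (3/3) = 24.2 × 1.000000 = 24.2000
cement: 52.3 × (11/8) = 52.3 × 1.375000 = 71.9125
wool: 23.5 × (14/12) = 23.5 × 1.166667 = 27.4167
Index = Σ wᵢ·(p₁ᵢ/p₀ᵢ) = 24.2000 + 71.9125 + 27.4167 = 123.5292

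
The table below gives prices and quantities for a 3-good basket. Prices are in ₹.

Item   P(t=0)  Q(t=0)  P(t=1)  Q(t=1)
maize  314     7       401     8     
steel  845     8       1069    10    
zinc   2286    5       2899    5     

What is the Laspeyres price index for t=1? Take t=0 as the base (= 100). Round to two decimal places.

126.81

Laspeyres price index uses base-period quantities as weights.
ΣP(t=1)·Q(t=0) = 401×7 + 1069×8 + 2899×5 = 2807 + 8552 + 14495 = 25854
ΣP(t=0)·Q(t=0) = 314×7 + 845×8 + 2286×5 = 2198 + 6760 + 11430 = 20388
Index = 25854 / 20388 × 100 = 126.8099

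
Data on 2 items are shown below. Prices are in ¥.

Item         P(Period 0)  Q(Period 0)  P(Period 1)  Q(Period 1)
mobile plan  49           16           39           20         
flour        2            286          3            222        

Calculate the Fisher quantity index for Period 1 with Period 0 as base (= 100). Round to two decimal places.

Laspeyres component (base-period weights):
ΣP(Period 0)Q(Period 1) = 49×20 + 2×222 = 980 + 444 = 1424
ΣP(Period 0)Q(Period 0) = 49×16 + 2×286 = 784 + 572 = 1356
L = 1424 / 1356 × 100 = 105.0147
Paasche component (current-period weights):
ΣP(Period 1)Q(Period 1) = 39×20 + 3×222 = 780 + 666 = 1446
ΣP(Period 1)Q(Period 0) = 39×16 + 3×286 = 624 + 858 = 1482
P = 1446 / 1482 × 100 = 97.5709
Fisher = √(L × P) = √(105.0147 × 97.5709) = 101.2244

101.22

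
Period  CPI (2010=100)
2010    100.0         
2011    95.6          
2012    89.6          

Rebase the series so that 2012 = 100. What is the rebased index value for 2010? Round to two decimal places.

Rebased(2010) = 100.0 / 89.6 × 100 = 111.6071

111.61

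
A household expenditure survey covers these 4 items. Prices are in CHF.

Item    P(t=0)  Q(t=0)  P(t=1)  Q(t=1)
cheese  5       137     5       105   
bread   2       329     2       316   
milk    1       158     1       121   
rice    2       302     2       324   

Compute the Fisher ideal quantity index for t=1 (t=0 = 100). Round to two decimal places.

Laspeyres component (base-period weights):
ΣP(t=0)Q(t=1) = 5×105 + 2×316 + 1×121 + 2×324 = 525 + 632 + 121 + 648 = 1926
ΣP(t=0)Q(t=0) = 5×137 + 2×329 + 1×158 + 2×302 = 685 + 658 + 158 + 604 = 2105
L = 1926 / 2105 × 100 = 91.4964
Paasche component (current-period weights):
ΣP(t=1)Q(t=1) = 5×105 + 2×316 + 1×121 + 2×324 = 525 + 632 + 121 + 648 = 1926
ΣP(t=1)Q(t=0) = 5×137 + 2×329 + 1×158 + 2×302 = 685 + 658 + 158 + 604 = 2105
P = 1926 / 2105 × 100 = 91.4964
Fisher = √(L × P) = √(91.4964 × 91.4964) = 91.4964

91.50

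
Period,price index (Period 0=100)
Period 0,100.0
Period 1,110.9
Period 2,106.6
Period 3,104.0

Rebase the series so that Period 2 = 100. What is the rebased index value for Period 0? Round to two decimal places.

93.81

Rebased(Period 0) = 100.0 / 106.6 × 100 = 93.8086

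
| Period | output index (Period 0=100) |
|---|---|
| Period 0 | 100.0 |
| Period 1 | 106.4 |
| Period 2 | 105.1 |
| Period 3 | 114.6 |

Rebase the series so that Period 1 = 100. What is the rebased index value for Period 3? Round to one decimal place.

107.7

Rebased(Period 3) = 114.6 / 106.4 × 100 = 107.7068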